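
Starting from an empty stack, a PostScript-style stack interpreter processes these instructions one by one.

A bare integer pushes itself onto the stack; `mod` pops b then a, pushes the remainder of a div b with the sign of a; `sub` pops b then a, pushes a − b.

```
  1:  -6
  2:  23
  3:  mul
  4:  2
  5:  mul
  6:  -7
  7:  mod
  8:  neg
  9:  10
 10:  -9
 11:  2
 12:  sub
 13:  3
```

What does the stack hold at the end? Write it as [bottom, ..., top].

-6   [-6]
23   [-6, 23]
mul  [-138]
2    [-138, 2]
mul  [-276]
-7   [-276, -7]
mod  [-3]
neg  [3]
10   [3, 10]
-9   [3, 10, -9]
2    [3, 10, -9, 2]
sub  [3, 10, -11]
3    [3, 10, -11, 3]

[3, 10, -11, 3]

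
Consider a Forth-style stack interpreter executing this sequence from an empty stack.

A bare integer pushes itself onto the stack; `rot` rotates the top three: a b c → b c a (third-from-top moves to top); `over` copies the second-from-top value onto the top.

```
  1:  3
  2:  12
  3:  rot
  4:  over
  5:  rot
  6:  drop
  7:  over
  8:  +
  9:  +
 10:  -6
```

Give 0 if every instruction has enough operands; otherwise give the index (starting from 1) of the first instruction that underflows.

3

3  → 3
12 → 3 12
rot  — needs 3 operands, stack has 2 → underflow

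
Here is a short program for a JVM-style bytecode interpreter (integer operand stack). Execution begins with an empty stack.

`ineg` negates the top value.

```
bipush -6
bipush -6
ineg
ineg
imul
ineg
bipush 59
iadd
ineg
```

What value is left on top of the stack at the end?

bipush -6 : -6
bipush -6 : -6 -6
ineg      : -6 6
ineg      : -6 -6
imul      : 36
ineg      : -36
bipush 59 : -36 59
iadd      : 23
ineg      : -23

-23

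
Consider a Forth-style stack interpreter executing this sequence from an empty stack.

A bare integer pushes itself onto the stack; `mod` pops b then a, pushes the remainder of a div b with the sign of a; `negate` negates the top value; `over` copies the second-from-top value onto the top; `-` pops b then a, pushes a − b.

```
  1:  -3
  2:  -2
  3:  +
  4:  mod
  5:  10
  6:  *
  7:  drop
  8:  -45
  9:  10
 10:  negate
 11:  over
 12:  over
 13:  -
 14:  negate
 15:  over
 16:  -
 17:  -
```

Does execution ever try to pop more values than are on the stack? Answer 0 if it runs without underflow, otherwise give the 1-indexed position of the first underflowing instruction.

-3 : [-3]
-2 : [-3, -2]
+  : [-5]
mod  — needs 2 operands, stack has 1 → underflow

4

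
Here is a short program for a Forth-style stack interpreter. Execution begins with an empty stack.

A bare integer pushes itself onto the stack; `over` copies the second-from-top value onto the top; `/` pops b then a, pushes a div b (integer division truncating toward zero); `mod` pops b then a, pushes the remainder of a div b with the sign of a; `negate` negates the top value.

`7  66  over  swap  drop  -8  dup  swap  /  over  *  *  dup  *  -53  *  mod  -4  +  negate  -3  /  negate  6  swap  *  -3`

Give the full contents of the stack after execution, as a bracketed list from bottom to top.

[-6, -3]

7      → 7
66     → 7 66
over   → 7 66 7
swap   → 7 7 66
drop   → 7 7
-8     → 7 7 -8
dup    → 7 7 -8 -8
swap   → 7 7 -8 -8
/      → 7 7 1
over   → 7 7 1 7
*      → 7 7 7
*      → 7 49
dup    → 7 49 49
*      → 7 2401
-53    → 7 2401 -53
*      → 7 -127253
mod    → 7
-4     → 7 -4
+      → 3
negate → -3
-3     → -3 -3
/      → 1
negate → -1
6      → -1 6
swap   → 6 -1
*      → -6
-3     → -6 -3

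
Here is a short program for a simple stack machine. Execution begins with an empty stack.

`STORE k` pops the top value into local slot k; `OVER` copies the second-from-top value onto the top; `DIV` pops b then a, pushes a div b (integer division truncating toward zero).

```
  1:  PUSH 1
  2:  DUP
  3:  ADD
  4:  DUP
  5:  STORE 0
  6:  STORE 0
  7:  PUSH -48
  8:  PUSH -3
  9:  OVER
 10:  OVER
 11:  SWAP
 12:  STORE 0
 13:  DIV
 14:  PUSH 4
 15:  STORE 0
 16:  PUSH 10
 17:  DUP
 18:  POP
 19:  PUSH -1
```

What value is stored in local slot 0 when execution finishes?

4

PUSH 1   → [1]
DUP      → [1, 1]
ADD      → [2]
DUP      → [2, 2]
STORE 0  → [2]
STORE 0  → []
PUSH -48 → [-48]
PUSH -3  → [-48, -3]
OVER     → [-48, -3, -48]
OVER     → [-48, -3, -48, -3]
SWAP     → [-48, -3, -3, -48]
STORE 0  → [-48, -3, -3]
DIV      → [-48, 1]
PUSH 4   → [-48, 1, 4]
STORE 0  → [-48, 1]
PUSH 10  → [-48, 1, 10]
DUP      → [-48, 1, 10, 10]
POP      → [-48, 1, 10]
PUSH -1  → [-48, 1, 10, -1]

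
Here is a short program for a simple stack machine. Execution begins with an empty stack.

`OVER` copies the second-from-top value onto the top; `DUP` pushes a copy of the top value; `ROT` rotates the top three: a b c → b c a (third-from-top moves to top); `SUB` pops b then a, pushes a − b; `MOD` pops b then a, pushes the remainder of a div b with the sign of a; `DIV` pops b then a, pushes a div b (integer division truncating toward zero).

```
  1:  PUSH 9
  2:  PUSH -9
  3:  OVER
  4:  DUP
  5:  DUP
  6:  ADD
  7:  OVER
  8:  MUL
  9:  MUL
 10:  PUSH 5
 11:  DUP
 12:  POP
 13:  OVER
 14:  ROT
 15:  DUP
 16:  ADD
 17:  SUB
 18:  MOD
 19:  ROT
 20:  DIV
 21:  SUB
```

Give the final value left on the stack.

-9

PUSH 9  : 9
PUSH -9 : 9 -9
OVER    : 9 -9 9
DUP     : 9 -9 9 9
DUP     : 9 -9 9 9 9
ADD     : 9 -9 9 18
OVER    : 9 -9 9 18 9
MUL     : 9 -9 9 162
MUL     : 9 -9 1458
PUSH 5  : 9 -9 1458 5
DUP     : 9 -9 1458 5 5
POP     : 9 -9 1458 5
OVER    : 9 -9 1458 5 1458
ROT     : 9 -9 5 1458 1458
DUP     : 9 -9 5 1458 1458 1458
ADD     : 9 -9 5 1458 2916
SUB     : 9 -9 5 -1458
MOD     : 9 -9 5
ROT     : -9 5 9
DIV     : -9 0
SUB     : -9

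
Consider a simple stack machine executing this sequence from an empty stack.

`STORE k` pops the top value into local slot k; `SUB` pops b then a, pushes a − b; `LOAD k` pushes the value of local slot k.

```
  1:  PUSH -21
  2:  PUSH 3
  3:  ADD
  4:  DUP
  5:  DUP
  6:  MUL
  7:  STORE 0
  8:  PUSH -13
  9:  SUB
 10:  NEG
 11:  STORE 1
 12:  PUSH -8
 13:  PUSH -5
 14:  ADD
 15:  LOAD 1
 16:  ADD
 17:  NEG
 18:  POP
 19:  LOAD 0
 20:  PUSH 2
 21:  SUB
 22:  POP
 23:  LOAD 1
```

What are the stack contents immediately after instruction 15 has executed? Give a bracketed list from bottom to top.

[-13, 5]

PUSH -21 -> [-21]
PUSH 3   -> [-21, 3]
ADD      -> [-18]
DUP      -> [-18, -18]
DUP      -> [-18, -18, -18]
MUL      -> [-18, 324]
STORE 0  -> [-18]
PUSH -13 -> [-18, -13]
SUB      -> [-5]
NEG      -> [5]
STORE 1  -> []
PUSH -8  -> [-8]
PUSH -5  -> [-8, -5]
ADD      -> [-13]
LOAD 1   -> [-13, 5]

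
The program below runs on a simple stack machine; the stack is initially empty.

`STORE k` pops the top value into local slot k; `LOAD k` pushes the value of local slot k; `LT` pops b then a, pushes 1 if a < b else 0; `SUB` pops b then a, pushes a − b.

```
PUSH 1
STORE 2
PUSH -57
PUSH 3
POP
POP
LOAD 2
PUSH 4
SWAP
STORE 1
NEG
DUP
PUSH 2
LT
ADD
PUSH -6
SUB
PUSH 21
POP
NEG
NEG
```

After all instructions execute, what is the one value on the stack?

PUSH 1   → [1]
STORE 2  → []
PUSH -57 → [-57]
PUSH 3   → [-57, 3]
POP      → [-57]
POP      → []
LOAD 2   → [1]
PUSH 4   → [1, 4]
SWAP     → [4, 1]
STORE 1  → [4]
NEG      → [-4]
DUP      → [-4, -4]
PUSH 2   → [-4, -4, 2]
LT       → [-4, 1]
ADD      → [-3]
PUSH -6  → [-3, -6]
SUB      → [3]
PUSH 21  → [3, 21]
POP      → [3]
NEG      → [-3]
NEG      → [3]

3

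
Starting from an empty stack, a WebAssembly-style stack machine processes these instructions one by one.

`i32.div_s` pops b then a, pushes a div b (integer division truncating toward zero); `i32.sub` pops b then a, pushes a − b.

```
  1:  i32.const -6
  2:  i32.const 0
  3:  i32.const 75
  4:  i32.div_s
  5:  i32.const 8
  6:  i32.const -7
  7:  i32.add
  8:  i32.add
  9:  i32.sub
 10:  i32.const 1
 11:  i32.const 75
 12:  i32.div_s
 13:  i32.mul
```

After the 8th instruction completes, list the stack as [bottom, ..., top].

[-6, 1]

i32.const -6 : -6
i32.const 0  : -6 0
i32.const 75 : -6 0 75
i32.div_s    : -6 0
i32.const 8  : -6 0 8
i32.const -7 : -6 0 8 -7
i32.add      : -6 0 1
i32.add      : -6 1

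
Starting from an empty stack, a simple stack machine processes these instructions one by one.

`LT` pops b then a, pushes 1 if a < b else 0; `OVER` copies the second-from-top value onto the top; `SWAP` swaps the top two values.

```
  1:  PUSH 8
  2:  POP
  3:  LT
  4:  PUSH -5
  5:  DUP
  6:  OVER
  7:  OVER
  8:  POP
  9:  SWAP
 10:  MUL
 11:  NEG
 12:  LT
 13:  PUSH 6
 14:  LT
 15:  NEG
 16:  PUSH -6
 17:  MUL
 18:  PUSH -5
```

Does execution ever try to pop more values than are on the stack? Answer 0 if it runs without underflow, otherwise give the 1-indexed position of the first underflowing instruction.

3

PUSH 8  8
POP     (empty)
LT  — needs 2 operands, stack has 0 → underflow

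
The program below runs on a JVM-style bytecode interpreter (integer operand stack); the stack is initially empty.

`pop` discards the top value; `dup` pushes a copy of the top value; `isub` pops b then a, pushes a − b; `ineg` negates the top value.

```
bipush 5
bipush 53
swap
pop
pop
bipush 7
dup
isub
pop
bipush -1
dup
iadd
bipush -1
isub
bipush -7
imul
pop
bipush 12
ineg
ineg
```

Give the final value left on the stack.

bipush 5  → 5
bipush 53 → 5 53
swap      → 53 5
pop       → 53
pop       → (empty)
bipush 7  → 7
dup       → 7 7
isub      → 0
pop       → (empty)
bipush -1 → -1
dup       → -1 -1
iadd      → -2
bipush -1 → -2 -1
isub      → -1
bipush -7 → -1 -7
imul      → 7
pop       → (empty)
bipush 12 → 12
ineg      → -12
ineg      → 12

12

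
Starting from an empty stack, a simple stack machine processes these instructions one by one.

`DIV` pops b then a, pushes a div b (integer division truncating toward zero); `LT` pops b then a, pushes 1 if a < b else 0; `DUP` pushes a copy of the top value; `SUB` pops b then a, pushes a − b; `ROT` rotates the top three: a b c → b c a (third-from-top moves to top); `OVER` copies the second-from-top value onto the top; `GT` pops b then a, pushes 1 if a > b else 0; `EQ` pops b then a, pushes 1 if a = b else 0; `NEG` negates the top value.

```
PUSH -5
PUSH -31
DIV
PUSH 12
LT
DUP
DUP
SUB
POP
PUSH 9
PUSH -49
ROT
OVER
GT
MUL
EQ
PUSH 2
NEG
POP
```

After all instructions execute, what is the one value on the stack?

PUSH -5   -5
PUSH -31  -5 -31
DIV       0
PUSH 12   0 12
LT        1
DUP       1 1
DUP       1 1 1
SUB       1 0
POP       1
PUSH 9    1 9
PUSH -49  1 9 -49
ROT       9 -49 1
OVER      9 -49 1 -49
GT        9 -49 1
MUL       9 -49
EQ        0
PUSH 2    0 2
NEG       0 -2
POP       0

0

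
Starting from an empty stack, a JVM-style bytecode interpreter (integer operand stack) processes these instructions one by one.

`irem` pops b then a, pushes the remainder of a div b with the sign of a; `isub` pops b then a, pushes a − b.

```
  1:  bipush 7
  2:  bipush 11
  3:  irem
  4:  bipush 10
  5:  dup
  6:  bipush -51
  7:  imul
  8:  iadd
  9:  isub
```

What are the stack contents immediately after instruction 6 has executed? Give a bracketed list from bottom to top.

bipush 7   -> 7
bipush 11  -> 7 11
irem       -> 7
bipush 10  -> 7 10
dup        -> 7 10 10
bipush -51 -> 7 10 10 -51

[7, 10, 10, -51]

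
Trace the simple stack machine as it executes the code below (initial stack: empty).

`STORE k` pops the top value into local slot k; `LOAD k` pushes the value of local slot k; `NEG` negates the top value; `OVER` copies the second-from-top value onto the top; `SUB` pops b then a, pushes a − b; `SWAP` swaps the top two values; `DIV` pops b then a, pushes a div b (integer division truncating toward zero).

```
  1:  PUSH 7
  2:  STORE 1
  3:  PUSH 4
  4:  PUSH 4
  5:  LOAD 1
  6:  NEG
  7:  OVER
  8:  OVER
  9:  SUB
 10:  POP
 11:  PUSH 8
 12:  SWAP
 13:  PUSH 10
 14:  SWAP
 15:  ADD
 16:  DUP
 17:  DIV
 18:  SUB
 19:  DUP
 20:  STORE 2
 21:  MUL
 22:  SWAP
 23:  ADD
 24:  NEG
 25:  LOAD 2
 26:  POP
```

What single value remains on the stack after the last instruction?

-32

PUSH 7   [7]
STORE 1  []
PUSH 4   [4]
PUSH 4   [4, 4]
LOAD 1   [4, 4, 7]
NEG      [4, 4, -7]
OVER     [4, 4, -7, 4]
OVER     [4, 4, -7, 4, -7]
SUB      [4, 4, -7, 11]
POP      [4, 4, -7]
PUSH 8   [4, 4, -7, 8]
SWAP     [4, 4, 8, -7]
PUSH 10  [4, 4, 8, -7, 10]
SWAP     [4, 4, 8, 10, -7]
ADD      [4, 4, 8, 3]
DUP      [4, 4, 8, 3, 3]
DIV      [4, 4, 8, 1]
SUB      [4, 4, 7]
DUP      [4, 4, 7, 7]
STORE 2  [4, 4, 7]
MUL      [4, 28]
SWAP     [28, 4]
ADD      [32]
NEG      [-32]
LOAD 2   [-32, 7]
POP      [-32]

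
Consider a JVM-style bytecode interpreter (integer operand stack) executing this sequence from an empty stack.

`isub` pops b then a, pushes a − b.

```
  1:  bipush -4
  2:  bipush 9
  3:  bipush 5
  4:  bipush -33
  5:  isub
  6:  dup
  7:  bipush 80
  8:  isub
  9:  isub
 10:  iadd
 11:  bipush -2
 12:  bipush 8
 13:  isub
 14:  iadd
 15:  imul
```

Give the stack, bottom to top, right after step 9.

bipush -4  : [-4]
bipush 9   : [-4, 9]
bipush 5   : [-4, 9, 5]
bipush -33 : [-4, 9, 5, -33]
isub       : [-4, 9, 38]
dup        : [-4, 9, 38, 38]
bipush 80  : [-4, 9, 38, 38, 80]
isub       : [-4, 9, 38, -42]
isub       : [-4, 9, 80]

[-4, 9, 80]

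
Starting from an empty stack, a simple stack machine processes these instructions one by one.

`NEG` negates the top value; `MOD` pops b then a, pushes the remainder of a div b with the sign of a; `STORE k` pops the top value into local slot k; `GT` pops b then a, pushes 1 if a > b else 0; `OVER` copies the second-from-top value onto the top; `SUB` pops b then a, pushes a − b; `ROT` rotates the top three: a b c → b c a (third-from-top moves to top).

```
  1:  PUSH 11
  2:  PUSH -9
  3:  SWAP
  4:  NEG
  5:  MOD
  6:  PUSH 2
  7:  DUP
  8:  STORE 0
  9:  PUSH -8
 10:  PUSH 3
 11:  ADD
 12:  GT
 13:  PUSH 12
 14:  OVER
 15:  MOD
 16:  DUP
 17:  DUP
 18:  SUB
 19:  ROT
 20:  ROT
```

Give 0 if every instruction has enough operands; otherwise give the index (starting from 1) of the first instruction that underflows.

0

PUSH 11  11
PUSH -9  11 -9
SWAP     -9 11
NEG      -9 -11
MOD      -9
PUSH 2   -9 2
DUP      -9 2 2
STORE 0  -9 2
PUSH -8  -9 2 -8
PUSH 3   -9 2 -8 3
ADD      -9 2 -5
GT       -9 1
PUSH 12  -9 1 12
OVER     -9 1 12 1
MOD      -9 1 0
DUP      -9 1 0 0
DUP      -9 1 0 0 0
SUB      -9 1 0 0
ROT      -9 0 0 1
ROT      -9 0 1 0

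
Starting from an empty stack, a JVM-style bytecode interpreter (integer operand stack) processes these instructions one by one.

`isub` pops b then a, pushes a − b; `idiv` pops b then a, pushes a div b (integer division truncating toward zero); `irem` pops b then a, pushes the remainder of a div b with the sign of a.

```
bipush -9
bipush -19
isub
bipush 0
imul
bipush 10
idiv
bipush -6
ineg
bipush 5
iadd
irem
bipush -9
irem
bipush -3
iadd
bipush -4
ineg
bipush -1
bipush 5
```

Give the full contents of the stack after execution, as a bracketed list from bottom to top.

[-3, 4, -1, 5]

bipush -9  -> -9
bipush -19 -> -9 -19
isub       -> 10
bipush 0   -> 10 0
imul       -> 0
bipush 10  -> 0 10
idiv       -> 0
bipush -6  -> 0 -6
ineg       -> 0 6
bipush 5   -> 0 6 5
iadd       -> 0 11
irem       -> 0
bipush -9  -> 0 -9
irem       -> 0
bipush -3  -> 0 -3
iadd       -> -3
bipush -4  -> -3 -4
ineg       -> -3 4
bipush -1  -> -3 4 -1
bipush 5   -> -3 4 -1 5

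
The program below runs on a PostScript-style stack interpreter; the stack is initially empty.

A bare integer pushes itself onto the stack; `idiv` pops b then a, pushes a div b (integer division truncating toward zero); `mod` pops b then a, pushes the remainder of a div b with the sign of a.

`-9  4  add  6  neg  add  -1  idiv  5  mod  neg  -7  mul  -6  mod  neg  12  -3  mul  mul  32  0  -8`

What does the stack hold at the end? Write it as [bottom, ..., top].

[36, 32, 0, -8]

-9   → [-9]
4    → [-9, 4]
add  → [-5]
6    → [-5, 6]
neg  → [-5, -6]
add  → [-11]
-1   → [-11, -1]
idiv → [11]
5    → [11, 5]
mod  → [1]
neg  → [-1]
-7   → [-1, -7]
mul  → [7]
-6   → [7, -6]
mod  → [1]
neg  → [-1]
12   → [-1, 12]
-3   → [-1, 12, -3]
mul  → [-1, -36]
mul  → [36]
32   → [36, 32]
0    → [36, 32, 0]
-8   → [36, 32, 0, -8]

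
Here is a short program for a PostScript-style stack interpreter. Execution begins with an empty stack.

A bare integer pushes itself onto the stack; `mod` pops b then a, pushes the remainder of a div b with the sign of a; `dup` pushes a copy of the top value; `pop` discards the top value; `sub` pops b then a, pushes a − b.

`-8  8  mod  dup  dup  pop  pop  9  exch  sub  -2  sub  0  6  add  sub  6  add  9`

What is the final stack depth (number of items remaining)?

-8    -8
8     -8 8
mod   0
dup   0 0
dup   0 0 0
pop   0 0
pop   0
9     0 9
exch  9 0
sub   9
-2    9 -2
sub   11
0     11 0
6     11 0 6
add   11 6
sub   5
6     5 6
add   11
9     11 9

2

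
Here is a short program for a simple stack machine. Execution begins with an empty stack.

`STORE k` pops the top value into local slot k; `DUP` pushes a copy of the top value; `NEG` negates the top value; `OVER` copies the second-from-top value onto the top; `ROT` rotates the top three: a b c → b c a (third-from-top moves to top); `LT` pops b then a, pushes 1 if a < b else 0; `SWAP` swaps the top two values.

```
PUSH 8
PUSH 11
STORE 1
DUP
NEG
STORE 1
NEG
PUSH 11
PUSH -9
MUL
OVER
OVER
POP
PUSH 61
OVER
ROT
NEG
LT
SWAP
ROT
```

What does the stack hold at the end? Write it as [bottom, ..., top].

[-8, 1, 61, -99]

PUSH 8  : 8
PUSH 11 : 8 11
STORE 1 : 8
DUP     : 8 8
NEG     : 8 -8
STORE 1 : 8
NEG     : -8
PUSH 11 : -8 11
PUSH -9 : -8 11 -9
MUL     : -8 -99
OVER    : -8 -99 -8
OVER    : -8 -99 -8 -99
POP     : -8 -99 -8
PUSH 61 : -8 -99 -8 61
OVER    : -8 -99 -8 61 -8
ROT     : -8 -99 61 -8 -8
NEG     : -8 -99 61 -8 8
LT      : -8 -99 61 1
SWAP    : -8 -99 1 61
ROT     : -8 1 61 -99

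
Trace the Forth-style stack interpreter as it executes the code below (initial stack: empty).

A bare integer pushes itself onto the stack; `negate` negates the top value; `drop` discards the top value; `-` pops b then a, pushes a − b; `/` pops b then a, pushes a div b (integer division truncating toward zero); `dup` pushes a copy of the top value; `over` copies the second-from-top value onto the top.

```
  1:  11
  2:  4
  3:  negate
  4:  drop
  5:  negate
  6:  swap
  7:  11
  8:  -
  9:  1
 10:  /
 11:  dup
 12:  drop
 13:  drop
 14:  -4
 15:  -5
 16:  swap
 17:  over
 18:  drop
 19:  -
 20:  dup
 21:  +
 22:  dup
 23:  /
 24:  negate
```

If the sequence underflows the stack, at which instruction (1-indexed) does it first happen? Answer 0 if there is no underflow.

11     → 11
4      → 11 4
negate → 11 -4
drop   → 11
negate → -11
swap  — needs 2 operands, stack has 1 → underflow

6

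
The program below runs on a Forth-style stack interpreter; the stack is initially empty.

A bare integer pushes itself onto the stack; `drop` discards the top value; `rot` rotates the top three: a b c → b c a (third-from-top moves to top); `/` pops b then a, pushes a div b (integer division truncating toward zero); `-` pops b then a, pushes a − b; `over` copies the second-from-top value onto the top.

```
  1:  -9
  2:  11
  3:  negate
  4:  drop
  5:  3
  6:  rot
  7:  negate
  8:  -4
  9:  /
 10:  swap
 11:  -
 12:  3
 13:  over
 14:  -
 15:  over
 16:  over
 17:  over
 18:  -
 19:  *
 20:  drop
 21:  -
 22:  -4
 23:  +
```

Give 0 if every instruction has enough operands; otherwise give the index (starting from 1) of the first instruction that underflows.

6

-9      -9
11      -9 11
negate  -9 -11
drop    -9
3       -9 3
rot  — needs 3 operands, stack has 2 → underflow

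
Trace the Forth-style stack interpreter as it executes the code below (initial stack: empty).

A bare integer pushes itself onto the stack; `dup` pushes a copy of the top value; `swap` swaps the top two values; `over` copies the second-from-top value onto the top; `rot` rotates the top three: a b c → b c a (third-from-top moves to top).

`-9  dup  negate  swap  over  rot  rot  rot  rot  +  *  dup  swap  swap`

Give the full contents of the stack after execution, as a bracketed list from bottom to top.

[-162, -162]

-9     → [-9]
dup    → [-9, -9]
negate → [-9, 9]
swap   → [9, -9]
over   → [9, -9, 9]
rot    → [-9, 9, 9]
rot    → [9, 9, -9]
rot    → [9, -9, 9]
rot    → [-9, 9, 9]
+      → [-9, 18]
*      → [-162]
dup    → [-162, -162]
swap   → [-162, -162]
swap   → [-162, -162]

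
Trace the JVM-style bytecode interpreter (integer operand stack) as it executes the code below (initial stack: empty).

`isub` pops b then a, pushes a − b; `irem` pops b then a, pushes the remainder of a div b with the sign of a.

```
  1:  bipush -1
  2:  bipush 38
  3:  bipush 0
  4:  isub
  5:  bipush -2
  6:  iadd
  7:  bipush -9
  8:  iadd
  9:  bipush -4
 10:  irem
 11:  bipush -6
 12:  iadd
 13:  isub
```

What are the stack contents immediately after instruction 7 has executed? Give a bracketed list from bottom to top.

bipush -1 → [-1]
bipush 38 → [-1, 38]
bipush 0  → [-1, 38, 0]
isub      → [-1, 38]
bipush -2 → [-1, 38, -2]
iadd      → [-1, 36]
bipush -9 → [-1, 36, -9]

[-1, 36, -9]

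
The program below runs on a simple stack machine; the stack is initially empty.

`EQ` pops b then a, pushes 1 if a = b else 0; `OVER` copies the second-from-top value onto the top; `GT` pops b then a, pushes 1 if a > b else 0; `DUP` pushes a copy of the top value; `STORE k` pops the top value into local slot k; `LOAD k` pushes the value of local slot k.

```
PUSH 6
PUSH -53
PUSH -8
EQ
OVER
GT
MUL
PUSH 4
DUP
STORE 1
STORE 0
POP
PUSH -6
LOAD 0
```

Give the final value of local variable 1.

PUSH 6    [6]
PUSH -53  [6, -53]
PUSH -8   [6, -53, -8]
EQ        [6, 0]
OVER      [6, 0, 6]
GT        [6, 0]
MUL       [0]
PUSH 4    [0, 4]
DUP       [0, 4, 4]
STORE 1   [0, 4]
STORE 0   [0]
POP       []
PUSH -6   [-6]
LOAD 0    [-6, 4]

4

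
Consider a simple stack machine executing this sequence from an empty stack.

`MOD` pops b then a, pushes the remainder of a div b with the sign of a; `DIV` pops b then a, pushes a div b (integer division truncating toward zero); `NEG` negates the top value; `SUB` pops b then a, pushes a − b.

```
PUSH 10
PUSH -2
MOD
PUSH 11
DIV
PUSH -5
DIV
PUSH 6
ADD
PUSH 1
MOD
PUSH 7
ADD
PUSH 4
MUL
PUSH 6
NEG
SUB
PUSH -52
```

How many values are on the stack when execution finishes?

PUSH 10  : 10
PUSH -2  : 10 -2
MOD      : 0
PUSH 11  : 0 11
DIV      : 0
PUSH -5  : 0 -5
DIV      : 0
PUSH 6   : 0 6
ADD      : 6
PUSH 1   : 6 1
MOD      : 0
PUSH 7   : 0 7
ADD      : 7
PUSH 4   : 7 4
MUL      : 28
PUSH 6   : 28 6
NEG      : 28 -6
SUB      : 34
PUSH -52 : 34 -52

2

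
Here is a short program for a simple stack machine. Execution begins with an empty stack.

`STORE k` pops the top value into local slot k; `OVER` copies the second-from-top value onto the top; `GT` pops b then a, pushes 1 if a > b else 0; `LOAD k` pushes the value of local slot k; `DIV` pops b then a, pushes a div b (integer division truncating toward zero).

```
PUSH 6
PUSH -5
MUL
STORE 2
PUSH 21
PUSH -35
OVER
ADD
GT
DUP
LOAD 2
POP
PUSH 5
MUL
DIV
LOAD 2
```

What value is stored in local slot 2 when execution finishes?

PUSH 6    [6]
PUSH -5   [6, -5]
MUL       [-30]
STORE 2   []
PUSH 21   [21]
PUSH -35  [21, -35]
OVER      [21, -35, 21]
ADD       [21, -14]
GT        [1]
DUP       [1, 1]
LOAD 2    [1, 1, -30]
POP       [1, 1]
PUSH 5    [1, 1, 5]
MUL       [1, 5]
DIV       [0]
LOAD 2    [0, -30]

-30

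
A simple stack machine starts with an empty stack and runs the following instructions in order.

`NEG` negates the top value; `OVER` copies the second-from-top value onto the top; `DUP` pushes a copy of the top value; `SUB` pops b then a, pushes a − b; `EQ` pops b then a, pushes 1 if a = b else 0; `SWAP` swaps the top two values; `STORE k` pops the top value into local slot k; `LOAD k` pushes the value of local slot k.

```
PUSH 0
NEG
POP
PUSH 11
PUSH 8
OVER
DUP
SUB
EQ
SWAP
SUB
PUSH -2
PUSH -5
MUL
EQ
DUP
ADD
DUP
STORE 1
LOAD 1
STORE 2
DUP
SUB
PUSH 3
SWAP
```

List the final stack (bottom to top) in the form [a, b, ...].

PUSH 0   [0]
NEG      [0]
POP      []
PUSH 11  [11]
PUSH 8   [11, 8]
OVER     [11, 8, 11]
DUP      [11, 8, 11, 11]
SUB      [11, 8, 0]
EQ       [11, 0]
SWAP     [0, 11]
SUB      [-11]
PUSH -2  [-11, -2]
PUSH -5  [-11, -2, -5]
MUL      [-11, 10]
EQ       [0]
DUP      [0, 0]
ADD      [0]
DUP      [0, 0]
STORE 1  [0]
LOAD 1   [0, 0]
STORE 2  [0]
DUP      [0, 0]
SUB      [0]
PUSH 3   [0, 3]
SWAP     [3, 0]

[3, 0]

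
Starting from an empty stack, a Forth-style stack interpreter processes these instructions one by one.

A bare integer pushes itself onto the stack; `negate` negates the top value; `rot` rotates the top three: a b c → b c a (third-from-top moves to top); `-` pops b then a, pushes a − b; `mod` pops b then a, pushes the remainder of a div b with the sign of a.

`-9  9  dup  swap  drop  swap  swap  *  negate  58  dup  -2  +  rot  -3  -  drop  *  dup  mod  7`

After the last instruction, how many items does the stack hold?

-9     → -9
9      → -9 9
dup    → -9 9 9
swap   → -9 9 9
drop   → -9 9
swap   → 9 -9
swap   → -9 9
*      → -81
negate → 81
58     → 81 58
dup    → 81 58 58
-2     → 81 58 58 -2
+      → 81 58 56
rot    → 58 56 81
-3     → 58 56 81 -3
-      → 58 56 84
drop   → 58 56
*      → 3248
dup    → 3248 3248
mod    → 0
7      → 0 7

2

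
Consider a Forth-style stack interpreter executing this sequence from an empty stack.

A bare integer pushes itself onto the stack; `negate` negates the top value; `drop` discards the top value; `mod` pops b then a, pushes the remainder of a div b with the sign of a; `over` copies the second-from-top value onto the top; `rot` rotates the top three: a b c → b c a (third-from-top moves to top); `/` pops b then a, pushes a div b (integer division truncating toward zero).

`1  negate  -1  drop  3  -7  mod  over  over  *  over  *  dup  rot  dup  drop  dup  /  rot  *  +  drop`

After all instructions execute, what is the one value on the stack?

-1

1      -> 1
negate -> -1
-1     -> -1 -1
drop   -> -1
3      -> -1 3
-7     -> -1 3 -7
mod    -> -1 3
over   -> -1 3 -1
over   -> -1 3 -1 3
*      -> -1 3 -3
over   -> -1 3 -3 3
*      -> -1 3 -9
dup    -> -1 3 -9 -9
rot    -> -1 -9 -9 3
dup    -> -1 -9 -9 3 3
drop   -> -1 -9 -9 3
dup    -> -1 -9 -9 3 3
/      -> -1 -9 -9 1
rot    -> -1 -9 1 -9
*      -> -1 -9 -9
+      -> -1 -18
drop   -> -1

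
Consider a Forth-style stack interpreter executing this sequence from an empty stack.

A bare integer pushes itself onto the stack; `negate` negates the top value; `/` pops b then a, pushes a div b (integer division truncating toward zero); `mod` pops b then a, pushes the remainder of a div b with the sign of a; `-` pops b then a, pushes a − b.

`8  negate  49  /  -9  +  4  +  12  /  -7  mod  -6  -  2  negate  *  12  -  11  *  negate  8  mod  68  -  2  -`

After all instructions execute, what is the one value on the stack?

8      : [8]
negate : [-8]
49     : [-8, 49]
/      : [0]
-9     : [0, -9]
+      : [-9]
4      : [-9, 4]
+      : [-5]
12     : [-5, 12]
/      : [0]
-7     : [0, -7]
mod    : [0]
-6     : [0, -6]
-      : [6]
2      : [6, 2]
negate : [6, -2]
*      : [-12]
12     : [-12, 12]
-      : [-24]
11     : [-24, 11]
*      : [-264]
negate : [264]
8      : [264, 8]
mod    : [0]
68     : [0, 68]
-      : [-68]
2      : [-68, 2]
-      : [-70]

-70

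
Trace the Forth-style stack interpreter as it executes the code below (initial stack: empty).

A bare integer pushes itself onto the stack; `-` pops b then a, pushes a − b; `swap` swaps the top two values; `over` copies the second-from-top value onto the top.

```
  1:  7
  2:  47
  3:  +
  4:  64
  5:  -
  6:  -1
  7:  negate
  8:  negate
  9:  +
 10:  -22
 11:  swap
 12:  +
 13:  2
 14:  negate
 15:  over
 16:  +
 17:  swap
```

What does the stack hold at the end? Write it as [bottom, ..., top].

[-35, -33]

7      → [7]
47     → [7, 47]
+      → [54]
64     → [54, 64]
-      → [-10]
-1     → [-10, -1]
negate → [-10, 1]
negate → [-10, -1]
+      → [-11]
-22    → [-11, -22]
swap   → [-22, -11]
+      → [-33]
2      → [-33, 2]
negate → [-33, -2]
over   → [-33, -2, -33]
+      → [-33, -35]
swap   → [-35, -33]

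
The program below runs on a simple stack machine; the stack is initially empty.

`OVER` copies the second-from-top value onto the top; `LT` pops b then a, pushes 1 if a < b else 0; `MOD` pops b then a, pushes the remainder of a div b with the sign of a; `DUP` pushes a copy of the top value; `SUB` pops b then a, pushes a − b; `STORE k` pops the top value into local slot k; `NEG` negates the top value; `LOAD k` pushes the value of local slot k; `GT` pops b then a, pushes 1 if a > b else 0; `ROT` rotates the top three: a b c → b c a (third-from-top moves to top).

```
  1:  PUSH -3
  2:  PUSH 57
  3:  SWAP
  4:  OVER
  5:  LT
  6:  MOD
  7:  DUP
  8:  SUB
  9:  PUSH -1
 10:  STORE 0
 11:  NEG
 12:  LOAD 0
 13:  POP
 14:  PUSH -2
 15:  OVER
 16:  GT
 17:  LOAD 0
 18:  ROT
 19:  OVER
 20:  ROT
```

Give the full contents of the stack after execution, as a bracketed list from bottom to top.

PUSH -3 -> -3
PUSH 57 -> -3 57
SWAP    -> 57 -3
OVER    -> 57 -3 57
LT      -> 57 1
MOD     -> 0
DUP     -> 0 0
SUB     -> 0
PUSH -1 -> 0 -1
STORE 0 -> 0
NEG     -> 0
LOAD 0  -> 0 -1
POP     -> 0
PUSH -2 -> 0 -2
OVER    -> 0 -2 0
GT      -> 0 0
LOAD 0  -> 0 0 -1
ROT     -> 0 -1 0
OVER    -> 0 -1 0 -1
ROT     -> 0 0 -1 -1

[0, 0, -1, -1]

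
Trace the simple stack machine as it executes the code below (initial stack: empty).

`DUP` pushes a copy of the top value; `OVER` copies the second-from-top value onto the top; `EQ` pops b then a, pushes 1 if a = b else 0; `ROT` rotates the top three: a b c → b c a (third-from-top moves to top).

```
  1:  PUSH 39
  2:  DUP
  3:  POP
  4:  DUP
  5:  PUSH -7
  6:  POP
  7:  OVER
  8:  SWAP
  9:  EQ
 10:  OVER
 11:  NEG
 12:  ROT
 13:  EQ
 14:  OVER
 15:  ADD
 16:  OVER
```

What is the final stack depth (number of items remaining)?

3

PUSH 39 -> 39
DUP     -> 39 39
POP     -> 39
DUP     -> 39 39
PUSH -7 -> 39 39 -7
POP     -> 39 39
OVER    -> 39 39 39
SWAP    -> 39 39 39
EQ      -> 39 1
OVER    -> 39 1 39
NEG     -> 39 1 -39
ROT     -> 1 -39 39
EQ      -> 1 0
OVER    -> 1 0 1
ADD     -> 1 1
OVER    -> 1 1 1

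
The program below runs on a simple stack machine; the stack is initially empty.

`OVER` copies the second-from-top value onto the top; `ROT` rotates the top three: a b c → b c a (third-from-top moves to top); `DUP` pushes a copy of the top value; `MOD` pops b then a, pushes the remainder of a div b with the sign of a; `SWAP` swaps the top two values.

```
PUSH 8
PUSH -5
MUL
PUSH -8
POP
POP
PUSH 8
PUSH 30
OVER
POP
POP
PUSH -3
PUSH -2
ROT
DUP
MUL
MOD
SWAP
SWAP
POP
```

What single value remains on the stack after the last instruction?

PUSH 8   [8]
PUSH -5  [8, -5]
MUL      [-40]
PUSH -8  [-40, -8]
POP      [-40]
POP      []
PUSH 8   [8]
PUSH 30  [8, 30]
OVER     [8, 30, 8]
POP      [8, 30]
POP      [8]
PUSH -3  [8, -3]
PUSH -2  [8, -3, -2]
ROT      [-3, -2, 8]
DUP      [-3, -2, 8, 8]
MUL      [-3, -2, 64]
MOD      [-3, -2]
SWAP     [-2, -3]
SWAP     [-3, -2]
POP      [-3]

-3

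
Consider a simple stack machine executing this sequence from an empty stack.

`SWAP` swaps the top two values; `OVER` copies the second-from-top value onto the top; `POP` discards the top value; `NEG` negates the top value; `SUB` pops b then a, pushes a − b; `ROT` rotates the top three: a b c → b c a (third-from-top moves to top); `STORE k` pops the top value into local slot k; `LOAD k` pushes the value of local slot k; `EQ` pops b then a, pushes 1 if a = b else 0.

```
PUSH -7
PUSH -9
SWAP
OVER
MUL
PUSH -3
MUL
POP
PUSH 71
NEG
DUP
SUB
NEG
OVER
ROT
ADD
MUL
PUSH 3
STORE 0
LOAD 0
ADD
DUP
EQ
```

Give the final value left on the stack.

1

PUSH -7 -> -7
PUSH -9 -> -7 -9
SWAP    -> -9 -7
OVER    -> -9 -7 -9
MUL     -> -9 63
PUSH -3 -> -9 63 -3
MUL     -> -9 -189
POP     -> -9
PUSH 71 -> -9 71
NEG     -> -9 -71
DUP     -> -9 -71 -71
SUB     -> -9 0
NEG     -> -9 0
OVER    -> -9 0 -9
ROT     -> 0 -9 -9
ADD     -> 0 -18
MUL     -> 0
PUSH 3  -> 0 3
STORE 0 -> 0
LOAD 0  -> 0 3
ADD     -> 3
DUP     -> 3 3
EQ      -> 1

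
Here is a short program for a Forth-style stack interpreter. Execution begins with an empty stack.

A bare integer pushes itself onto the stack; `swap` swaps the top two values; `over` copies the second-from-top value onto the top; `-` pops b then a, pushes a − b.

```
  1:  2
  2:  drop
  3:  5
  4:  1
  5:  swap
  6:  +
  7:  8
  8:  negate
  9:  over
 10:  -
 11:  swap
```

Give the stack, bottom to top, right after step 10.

2      -> 2
drop   -> (empty)
5      -> 5
1      -> 5 1
swap   -> 1 5
+      -> 6
8      -> 6 8
negate -> 6 -8
over   -> 6 -8 6
-      -> 6 -14

[6, -14]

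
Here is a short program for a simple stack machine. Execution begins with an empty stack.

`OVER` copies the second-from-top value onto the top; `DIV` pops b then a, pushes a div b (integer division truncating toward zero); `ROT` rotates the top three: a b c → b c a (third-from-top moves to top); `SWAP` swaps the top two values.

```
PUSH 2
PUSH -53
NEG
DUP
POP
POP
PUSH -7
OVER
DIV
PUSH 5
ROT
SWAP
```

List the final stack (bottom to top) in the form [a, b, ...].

[-3, 2, 5]

PUSH 2    2
PUSH -53  2 -53
NEG       2 53
DUP       2 53 53
POP       2 53
POP       2
PUSH -7   2 -7
OVER      2 -7 2
DIV       2 -3
PUSH 5    2 -3 5
ROT       -3 5 2
SWAP      -3 2 5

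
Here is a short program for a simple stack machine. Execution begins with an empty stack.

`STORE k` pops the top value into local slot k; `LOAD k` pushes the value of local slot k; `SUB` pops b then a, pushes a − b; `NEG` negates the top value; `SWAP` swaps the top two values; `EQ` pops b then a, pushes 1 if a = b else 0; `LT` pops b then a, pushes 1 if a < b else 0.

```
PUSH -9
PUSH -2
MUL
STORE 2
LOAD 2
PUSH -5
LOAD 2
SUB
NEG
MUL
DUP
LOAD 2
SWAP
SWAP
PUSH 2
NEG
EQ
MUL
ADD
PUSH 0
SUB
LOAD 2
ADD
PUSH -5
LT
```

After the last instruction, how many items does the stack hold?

1

PUSH -9 → -9
PUSH -2 → -9 -2
MUL     → 18
STORE 2 → (empty)
LOAD 2  → 18
PUSH -5 → 18 -5
LOAD 2  → 18 -5 18
SUB     → 18 -23
NEG     → 18 23
MUL     → 414
DUP     → 414 414
LOAD 2  → 414 414 18
SWAP    → 414 18 414
SWAP    → 414 414 18
PUSH 2  → 414 414 18 2
NEG     → 414 414 18 -2
EQ      → 414 414 0
MUL     → 414 0
ADD     → 414
PUSH 0  → 414 0
SUB     → 414
LOAD 2  → 414 18
ADD     → 432
PUSH -5 → 432 -5
LT      → 0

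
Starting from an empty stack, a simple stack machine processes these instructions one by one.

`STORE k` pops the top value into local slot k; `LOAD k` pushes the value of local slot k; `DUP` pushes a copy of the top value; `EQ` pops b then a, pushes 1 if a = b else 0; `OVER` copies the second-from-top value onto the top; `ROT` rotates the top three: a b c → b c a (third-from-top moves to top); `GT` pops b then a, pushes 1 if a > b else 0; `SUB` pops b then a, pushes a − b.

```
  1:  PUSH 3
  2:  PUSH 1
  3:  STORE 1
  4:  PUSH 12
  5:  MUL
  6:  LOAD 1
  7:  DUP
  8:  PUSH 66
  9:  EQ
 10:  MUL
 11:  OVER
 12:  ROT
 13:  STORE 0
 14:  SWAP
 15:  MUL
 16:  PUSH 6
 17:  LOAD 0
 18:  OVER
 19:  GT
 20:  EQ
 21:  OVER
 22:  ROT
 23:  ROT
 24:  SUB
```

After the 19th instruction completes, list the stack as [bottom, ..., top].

[0, 6, 1]

PUSH 3   [3]
PUSH 1   [3, 1]
STORE 1  [3]
PUSH 12  [3, 12]
MUL      [36]
LOAD 1   [36, 1]
DUP      [36, 1, 1]
PUSH 66  [36, 1, 1, 66]
EQ       [36, 1, 0]
MUL      [36, 0]
OVER     [36, 0, 36]
ROT      [0, 36, 36]
STORE 0  [0, 36]
SWAP     [36, 0]
MUL      [0]
PUSH 6   [0, 6]
LOAD 0   [0, 6, 36]
OVER     [0, 6, 36, 6]
GT       [0, 6, 1]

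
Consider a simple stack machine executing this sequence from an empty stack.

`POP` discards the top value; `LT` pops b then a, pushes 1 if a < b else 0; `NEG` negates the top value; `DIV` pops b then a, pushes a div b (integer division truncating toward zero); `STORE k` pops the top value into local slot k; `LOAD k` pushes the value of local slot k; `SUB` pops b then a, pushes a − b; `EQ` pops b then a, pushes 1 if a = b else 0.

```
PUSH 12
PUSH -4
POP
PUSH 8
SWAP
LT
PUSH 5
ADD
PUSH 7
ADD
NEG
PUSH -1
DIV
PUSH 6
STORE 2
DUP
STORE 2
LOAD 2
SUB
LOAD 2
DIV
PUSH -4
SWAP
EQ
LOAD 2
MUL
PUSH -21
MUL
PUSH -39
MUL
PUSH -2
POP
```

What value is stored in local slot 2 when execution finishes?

PUSH 12   [12]
PUSH -4   [12, -4]
POP       [12]
PUSH 8    [12, 8]
SWAP      [8, 12]
LT        [1]
PUSH 5    [1, 5]
ADD       [6]
PUSH 7    [6, 7]
ADD       [13]
NEG       [-13]
PUSH -1   [-13, -1]
DIV       [13]
PUSH 6    [13, 6]
STORE 2   [13]
DUP       [13, 13]
STORE 2   [13]
LOAD 2    [13, 13]
SUB       [0]
LOAD 2    [0, 13]
DIV       [0]
PUSH -4   [0, -4]
SWAP      [-4, 0]
EQ        [0]
LOAD 2    [0, 13]
MUL       [0]
PUSH -21  [0, -21]
MUL       [0]
PUSH -39  [0, -39]
MUL       [0]
PUSH -2   [0, -2]
POP       [0]

13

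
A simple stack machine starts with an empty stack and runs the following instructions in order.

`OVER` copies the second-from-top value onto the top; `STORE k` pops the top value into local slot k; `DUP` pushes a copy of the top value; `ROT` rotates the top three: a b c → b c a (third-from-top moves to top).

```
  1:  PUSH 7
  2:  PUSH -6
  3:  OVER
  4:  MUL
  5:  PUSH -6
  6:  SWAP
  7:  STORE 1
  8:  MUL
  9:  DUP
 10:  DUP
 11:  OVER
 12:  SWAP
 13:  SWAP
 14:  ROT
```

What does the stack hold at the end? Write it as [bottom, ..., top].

PUSH 7  : [7]
PUSH -6 : [7, -6]
OVER    : [7, -6, 7]
MUL     : [7, -42]
PUSH -6 : [7, -42, -6]
SWAP    : [7, -6, -42]
STORE 1 : [7, -6]
MUL     : [-42]
DUP     : [-42, -42]
DUP     : [-42, -42, -42]
OVER    : [-42, -42, -42, -42]
SWAP    : [-42, -42, -42, -42]
SWAP    : [-42, -42, -42, -42]
ROT     : [-42, -42, -42, -42]

[-42, -42, -42, -42]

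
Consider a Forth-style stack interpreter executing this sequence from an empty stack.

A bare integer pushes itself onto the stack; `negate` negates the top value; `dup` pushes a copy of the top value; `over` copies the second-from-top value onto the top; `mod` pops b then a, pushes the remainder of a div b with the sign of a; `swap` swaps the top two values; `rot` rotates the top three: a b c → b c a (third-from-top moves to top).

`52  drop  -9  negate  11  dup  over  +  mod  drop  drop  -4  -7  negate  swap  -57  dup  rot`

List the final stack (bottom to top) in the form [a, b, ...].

52      [52]
drop    []
-9      [-9]
negate  [9]
11      [9, 11]
dup     [9, 11, 11]
over    [9, 11, 11, 11]
+       [9, 11, 22]
mod     [9, 11]
drop    [9]
drop    []
-4      [-4]
-7      [-4, -7]
negate  [-4, 7]
swap    [7, -4]
-57     [7, -4, -57]
dup     [7, -4, -57, -57]
rot     [7, -57, -57, -4]

[7, -57, -57, -4]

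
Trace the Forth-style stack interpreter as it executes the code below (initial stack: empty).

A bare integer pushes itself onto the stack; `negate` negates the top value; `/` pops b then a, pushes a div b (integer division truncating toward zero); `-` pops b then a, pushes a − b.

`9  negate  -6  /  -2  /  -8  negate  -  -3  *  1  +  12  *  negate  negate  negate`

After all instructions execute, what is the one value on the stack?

-300

9       9
negate  -9
-6      -9 -6
/       1
-2      1 -2
/       0
-8      0 -8
negate  0 8
-       -8
-3      -8 -3
*       24
1       24 1
+       25
12      25 12
*       300
negate  -300
negate  300
negate  -300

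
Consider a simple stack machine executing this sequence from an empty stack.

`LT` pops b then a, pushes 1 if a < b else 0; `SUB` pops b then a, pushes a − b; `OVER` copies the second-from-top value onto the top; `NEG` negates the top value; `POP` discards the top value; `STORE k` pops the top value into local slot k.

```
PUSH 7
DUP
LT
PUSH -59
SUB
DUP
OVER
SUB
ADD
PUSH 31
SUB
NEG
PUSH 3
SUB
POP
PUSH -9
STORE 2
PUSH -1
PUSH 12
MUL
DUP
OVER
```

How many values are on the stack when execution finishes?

PUSH 7   → 7
DUP      → 7 7
LT       → 0
PUSH -59 → 0 -59
SUB      → 59
DUP      → 59 59
OVER     → 59 59 59
SUB      → 59 0
ADD      → 59
PUSH 31  → 59 31
SUB      → 28
NEG      → -28
PUSH 3   → -28 3
SUB      → -31
POP      → (empty)
PUSH -9  → -9
STORE 2  → (empty)
PUSH -1  → -1
PUSH 12  → -1 12
MUL      → -12
DUP      → -12 -12
OVER     → -12 -12 -12

3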